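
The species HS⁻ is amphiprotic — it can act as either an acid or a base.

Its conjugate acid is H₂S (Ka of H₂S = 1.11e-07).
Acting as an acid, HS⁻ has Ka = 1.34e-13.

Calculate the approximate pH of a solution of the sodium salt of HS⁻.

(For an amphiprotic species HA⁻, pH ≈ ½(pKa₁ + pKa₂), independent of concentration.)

pKa₁ = -log(1.11e-07) = 6.95; pKa₂ = -log(1.34e-13) = 12.87. For an amphiprotic species, pH ≈ ½(pKa₁ + pKa₂) = ½(6.95 + 12.87) = 9.91.

pH = 9.91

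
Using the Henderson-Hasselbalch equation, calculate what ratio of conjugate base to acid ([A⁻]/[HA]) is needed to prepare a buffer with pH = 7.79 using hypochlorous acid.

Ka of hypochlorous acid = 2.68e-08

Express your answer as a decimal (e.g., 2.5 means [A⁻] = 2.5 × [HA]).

pKa = -log(2.68e-08) = 7.5719. pH = pKa + log([A⁻]/[HA]), so log([A⁻]/[HA]) = pH − pKa = 7.79 − 7.5719 = 0.2181. [A⁻]/[HA] = 10^(0.2181) = 1.65

[A⁻]/[HA] = 1.65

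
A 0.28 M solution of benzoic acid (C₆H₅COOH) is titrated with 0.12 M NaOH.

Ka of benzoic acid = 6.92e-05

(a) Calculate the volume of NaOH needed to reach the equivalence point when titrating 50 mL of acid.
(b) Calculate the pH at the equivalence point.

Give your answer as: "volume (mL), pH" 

moles acid = 0.28 × 50/1000 = 0.014 mol; V_base = moles/0.12 × 1000 = 116.7 mL. At equivalence only the conjugate base is present: [A⁻] = 0.014/0.167 = 8.4000e-02 M. Kb = Kw/Ka = 1.45e-10; [OH⁻] = √(Kb × [A⁻]) = 3.4841e-06; pOH = 5.46; pH = 14 - pOH = 8.54.

V = 116.7 mL, pH = 8.54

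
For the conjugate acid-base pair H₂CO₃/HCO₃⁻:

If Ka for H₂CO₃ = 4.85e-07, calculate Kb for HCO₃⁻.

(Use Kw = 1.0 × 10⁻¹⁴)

For a conjugate pair Ka × Kb = Kw, so Kb = Kw/Ka = 1.0 × 10⁻¹⁴ / 4.85e-07 = 2.06e-08.

K_b = 2.06e-08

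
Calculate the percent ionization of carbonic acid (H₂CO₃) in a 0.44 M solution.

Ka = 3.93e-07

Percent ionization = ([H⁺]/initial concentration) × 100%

Using Ka equilibrium: x² + Ka×x - Ka×C = 0. Solving: [H⁺] = 4.1564e-04. Percent = (4.1564e-04/0.44) × 100

Percent ionization = 0.0945%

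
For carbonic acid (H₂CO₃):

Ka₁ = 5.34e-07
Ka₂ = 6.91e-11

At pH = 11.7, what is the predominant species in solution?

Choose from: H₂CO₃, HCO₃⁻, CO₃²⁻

pKa₁ = 6.27, pKa₂ = 10.16. For a polyprotic acid the predominant species crosses at each pKa: below pKa_n the protonated form dominates, above it the deprotonated form does. At pH = 11.7, the predominant species is CO₃²⁻.

CO₃²⁻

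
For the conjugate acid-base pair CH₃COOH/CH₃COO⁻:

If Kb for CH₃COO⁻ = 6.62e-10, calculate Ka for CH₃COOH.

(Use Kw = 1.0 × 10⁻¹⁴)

For a conjugate pair Ka × Kb = Kw, so Ka = Kw/Kb = 1.0 × 10⁻¹⁴ / 6.62e-10 = 1.51e-05.

K_a = 1.51e-05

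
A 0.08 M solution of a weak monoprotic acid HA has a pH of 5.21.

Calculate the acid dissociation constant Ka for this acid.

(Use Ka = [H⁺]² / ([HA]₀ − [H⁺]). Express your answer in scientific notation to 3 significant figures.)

[H⁺] = 10^(−pH) = 10^(−5.21) = 6.166e-06 M. For HA ⇌ H⁺ + A⁻, Ka = [H⁺][A⁻]/[HA] = [H⁺]² / ([HA]₀ − [H⁺]) = (6.166e-06)² / (0.08 − 6.166e-06) = 4.75e-10.

K_a = 4.75e-10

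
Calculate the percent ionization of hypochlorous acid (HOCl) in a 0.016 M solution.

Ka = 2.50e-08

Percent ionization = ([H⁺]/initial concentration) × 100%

Using Ka equilibrium: x² + Ka×x - Ka×C = 0. Solving: [H⁺] = 1.9988e-05. Percent = (1.9988e-05/0.016) × 100

Percent ionization = 0.125%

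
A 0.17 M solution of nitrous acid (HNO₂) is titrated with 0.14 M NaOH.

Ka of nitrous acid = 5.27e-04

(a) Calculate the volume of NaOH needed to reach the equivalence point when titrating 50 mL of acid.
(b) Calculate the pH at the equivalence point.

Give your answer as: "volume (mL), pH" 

moles acid = 0.17 × 50/1000 = 0.0085 mol; V_base = moles/0.14 × 1000 = 60.7 mL. At equivalence only the conjugate base is present: [A⁻] = 0.0085/0.111 = 7.6774e-02 M. Kb = Kw/Ka = 1.90e-11; [OH⁻] = √(Kb × [A⁻]) = 1.2070e-06; pOH = 5.92; pH = 14 - pOH = 8.08.

V = 60.7 mL, pH = 8.08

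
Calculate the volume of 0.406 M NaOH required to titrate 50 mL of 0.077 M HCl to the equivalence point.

At equivalence: moles acid = moles base. moles HCl = 0.077 × 50/1000 = 0.00385 mol. V_base = moles / 0.406 × 1000 = 9.5 mL.

V_{base} = 9.5 mL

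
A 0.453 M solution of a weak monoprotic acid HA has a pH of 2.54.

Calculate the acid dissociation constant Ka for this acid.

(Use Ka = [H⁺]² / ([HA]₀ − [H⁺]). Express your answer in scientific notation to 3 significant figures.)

[H⁺] = 10^(−pH) = 10^(−2.54) = 2.884e-03 M. For HA ⇌ H⁺ + A⁻, Ka = [H⁺][A⁻]/[HA] = [H⁺]² / ([HA]₀ − [H⁺]) = (2.884e-03)² / (0.453 − 2.884e-03) = 1.85e-05.

K_a = 1.85e-05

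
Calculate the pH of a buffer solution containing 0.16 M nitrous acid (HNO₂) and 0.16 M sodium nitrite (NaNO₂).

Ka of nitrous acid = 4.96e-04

pKa = -log(4.96e-04) = 3.30. pH = pKa + log([A⁻]/[HA]) = 3.30 + log(0.16/0.16)

pH = 3.30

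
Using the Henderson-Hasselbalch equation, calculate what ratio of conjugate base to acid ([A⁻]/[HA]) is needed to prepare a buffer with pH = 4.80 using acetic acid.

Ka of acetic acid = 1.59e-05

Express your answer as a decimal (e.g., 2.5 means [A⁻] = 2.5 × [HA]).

pKa = -log(1.59e-05) = 4.7986. pH = pKa + log([A⁻]/[HA]), so log([A⁻]/[HA]) = pH − pKa = 4.80 − 4.7986 = 0.0014. [A⁻]/[HA] = 10^(0.0014) = 1.00

[A⁻]/[HA] = 1.00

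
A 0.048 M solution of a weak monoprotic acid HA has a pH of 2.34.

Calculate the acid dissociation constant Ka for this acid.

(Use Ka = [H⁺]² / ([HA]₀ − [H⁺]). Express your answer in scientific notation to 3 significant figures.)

[H⁺] = 10^(−pH) = 10^(−2.34) = 4.571e-03 M. For HA ⇌ H⁺ + A⁻, Ka = [H⁺][A⁻]/[HA] = [H⁺]² / ([HA]₀ − [H⁺]) = (4.571e-03)² / (0.048 − 4.571e-03) = 4.81e-04.

K_a = 4.81e-04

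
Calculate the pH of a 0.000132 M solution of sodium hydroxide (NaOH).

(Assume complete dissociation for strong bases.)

[OH⁻] = 0.000132 M for strong base. pOH = -log[OH⁻] = 3.88, pH = 14 - pOH

pH = 10.12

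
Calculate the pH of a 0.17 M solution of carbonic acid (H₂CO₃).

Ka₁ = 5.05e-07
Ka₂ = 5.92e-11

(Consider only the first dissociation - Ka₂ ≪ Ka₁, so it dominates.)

First dissociation dominates. From Ka₁ = [H⁺][HA⁻]/[H₂A], x² + Ka₁·x − Ka₁·C = 0 with C = 0.17 M and Ka₁ = 5.05e-07. Solving: [H⁺] = (−Ka₁ + √(Ka₁² + 4·Ka₁·C)) / 2 = 2.9275e-04 M. pH = -log(2.9275e-04) = 3.53.

pH = 3.53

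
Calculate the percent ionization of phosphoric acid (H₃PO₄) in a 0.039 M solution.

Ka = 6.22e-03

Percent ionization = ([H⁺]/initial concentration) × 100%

Using Ka equilibrium: x² + Ka×x - Ka×C = 0. Solving: [H⁺] = 1.2772e-02. Percent = (1.2772e-02/0.039) × 100

Percent ionization = 32.7%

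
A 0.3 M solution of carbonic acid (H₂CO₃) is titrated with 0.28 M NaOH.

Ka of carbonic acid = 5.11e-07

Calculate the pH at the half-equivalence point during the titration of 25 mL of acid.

At half-equivalence [HA] = [A⁻], so Henderson-Hasselbalch gives pH = pKa = -log(5.11e-07) = 6.29.

pH = pKa = 6.29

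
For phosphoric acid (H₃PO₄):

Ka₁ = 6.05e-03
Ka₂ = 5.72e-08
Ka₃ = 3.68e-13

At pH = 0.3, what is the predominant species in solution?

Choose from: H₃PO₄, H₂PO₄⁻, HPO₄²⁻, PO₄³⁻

pKa₁ = 2.22, pKa₂ = 7.24, pKa₃ = 12.43. For a polyprotic acid the predominant species crosses at each pKa: below pKa_n the protonated form dominates, above it the deprotonated form does. At pH = 0.3, the predominant species is H₃PO₄.

H₃PO₄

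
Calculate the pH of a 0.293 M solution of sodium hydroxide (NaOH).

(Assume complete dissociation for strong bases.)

[OH⁻] = 0.293 M for strong base. pOH = -log[OH⁻] = 0.53, pH = 14 - pOH

pH = 13.47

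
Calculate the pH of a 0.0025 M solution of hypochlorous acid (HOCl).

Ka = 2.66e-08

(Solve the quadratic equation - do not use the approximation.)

x² + Ka×x - Ka×C = 0. Using quadratic formula: [H⁺] = 8.1415e-06

pH = 5.09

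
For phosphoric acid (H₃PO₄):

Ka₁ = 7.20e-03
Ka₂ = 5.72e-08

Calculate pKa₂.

pKa₂ = -log(Ka₂) = -log(5.72e-08) = 7.24.

pK_{a2} = 7.24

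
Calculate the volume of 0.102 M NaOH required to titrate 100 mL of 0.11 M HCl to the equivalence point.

At equivalence: moles acid = moles base. moles HCl = 0.11 × 100/1000 = 0.011 mol. V_base = moles / 0.102 × 1000 = 107.8 mL.

V_{base} = 107.8 mL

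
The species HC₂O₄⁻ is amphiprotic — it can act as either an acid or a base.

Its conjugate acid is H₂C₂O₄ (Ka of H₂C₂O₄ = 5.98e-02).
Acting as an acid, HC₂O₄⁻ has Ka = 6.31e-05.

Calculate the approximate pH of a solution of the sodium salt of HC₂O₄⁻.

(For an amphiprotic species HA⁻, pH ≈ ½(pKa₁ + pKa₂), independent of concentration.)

pKa₁ = -log(5.98e-02) = 1.22; pKa₂ = -log(6.31e-05) = 4.20. For an amphiprotic species, pH ≈ ½(pKa₁ + pKa₂) = ½(1.22 + 4.20) = 2.71.

pH = 2.71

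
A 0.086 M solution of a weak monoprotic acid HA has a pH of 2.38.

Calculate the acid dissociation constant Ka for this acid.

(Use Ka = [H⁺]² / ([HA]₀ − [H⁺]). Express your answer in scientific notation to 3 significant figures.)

[H⁺] = 10^(−pH) = 10^(−2.38) = 4.169e-03 M. For HA ⇌ H⁺ + A⁻, Ka = [H⁺][A⁻]/[HA] = [H⁺]² / ([HA]₀ − [H⁺]) = (4.169e-03)² / (0.086 − 4.169e-03) = 2.12e-04.

K_a = 2.12e-04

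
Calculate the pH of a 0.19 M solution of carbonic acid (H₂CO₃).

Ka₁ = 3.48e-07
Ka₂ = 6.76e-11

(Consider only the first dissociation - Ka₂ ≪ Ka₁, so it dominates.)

First dissociation dominates. From Ka₁ = [H⁺][HA⁻]/[H₂A], x² + Ka₁·x − Ka₁·C = 0 with C = 0.19 M and Ka₁ = 3.48e-07. Solving: [H⁺] = (−Ka₁ + √(Ka₁² + 4·Ka₁·C)) / 2 = 2.5696e-04 M. pH = -log(2.5696e-04) = 3.59.

pH = 3.59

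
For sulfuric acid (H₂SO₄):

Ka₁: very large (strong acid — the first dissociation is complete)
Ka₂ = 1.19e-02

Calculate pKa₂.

pKa₂ = -log(Ka₂) = -log(1.19e-02) = 1.92.

pK_{a2} = 1.92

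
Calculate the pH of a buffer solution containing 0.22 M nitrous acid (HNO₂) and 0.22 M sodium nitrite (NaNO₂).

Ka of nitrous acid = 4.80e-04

pKa = -log(4.80e-04) = 3.32. pH = pKa + log([A⁻]/[HA]) = 3.32 + log(0.22/0.22)

pH = 3.32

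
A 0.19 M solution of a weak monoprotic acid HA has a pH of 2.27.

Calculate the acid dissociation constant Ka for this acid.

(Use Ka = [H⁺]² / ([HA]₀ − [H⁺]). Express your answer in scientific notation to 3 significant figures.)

[H⁺] = 10^(−pH) = 10^(−2.27) = 5.370e-03 M. For HA ⇌ H⁺ + A⁻, Ka = [H⁺][A⁻]/[HA] = [H⁺]² / ([HA]₀ − [H⁺]) = (5.370e-03)² / (0.19 − 5.370e-03) = 1.56e-04.

K_a = 1.56e-04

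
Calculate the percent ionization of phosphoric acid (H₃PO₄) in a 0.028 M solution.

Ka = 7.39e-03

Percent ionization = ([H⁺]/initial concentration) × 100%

Using Ka equilibrium: x² + Ka×x - Ka×C = 0. Solving: [H⁺] = 1.1157e-02. Percent = (1.1157e-02/0.028) × 100

Percent ionization = 39.8%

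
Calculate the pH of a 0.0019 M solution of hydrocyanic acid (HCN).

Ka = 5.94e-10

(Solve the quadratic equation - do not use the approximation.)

x² + Ka×x - Ka×C = 0. Using quadratic formula: [H⁺] = 1.0621e-06

pH = 5.97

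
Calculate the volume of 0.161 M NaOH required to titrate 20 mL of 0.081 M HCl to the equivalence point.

At equivalence: moles acid = moles base. moles HCl = 0.081 × 20/1000 = 0.00162 mol. V_base = moles / 0.161 × 1000 = 10.1 mL.

V_{base} = 10.1 mL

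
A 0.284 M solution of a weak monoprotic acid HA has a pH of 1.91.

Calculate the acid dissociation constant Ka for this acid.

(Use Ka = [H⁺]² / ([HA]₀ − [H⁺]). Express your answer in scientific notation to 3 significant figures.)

[H⁺] = 10^(−pH) = 10^(−1.91) = 1.230e-02 M. For HA ⇌ H⁺ + A⁻, Ka = [H⁺][A⁻]/[HA] = [H⁺]² / ([HA]₀ − [H⁺]) = (1.230e-02)² / (0.284 − 1.230e-02) = 5.57e-04.

K_a = 5.57e-04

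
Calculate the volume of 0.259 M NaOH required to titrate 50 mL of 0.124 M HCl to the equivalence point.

At equivalence: moles acid = moles base. moles HCl = 0.124 × 50/1000 = 0.0062 mol. V_base = moles / 0.259 × 1000 = 23.9 mL.

V_{base} = 23.9 mL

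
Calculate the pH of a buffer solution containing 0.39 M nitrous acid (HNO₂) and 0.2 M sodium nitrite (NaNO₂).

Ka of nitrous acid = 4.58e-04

pKa = -log(4.58e-04) = 3.34. pH = pKa + log([A⁻]/[HA]) = 3.34 + log(0.2/0.39)

pH = 3.05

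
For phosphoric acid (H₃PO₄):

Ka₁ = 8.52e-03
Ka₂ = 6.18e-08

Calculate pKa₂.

pKa₂ = -log(Ka₂) = -log(6.18e-08) = 7.21.

pK_{a2} = 7.21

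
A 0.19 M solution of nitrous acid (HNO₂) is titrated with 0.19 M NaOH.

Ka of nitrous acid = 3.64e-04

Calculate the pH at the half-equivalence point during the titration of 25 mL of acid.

At half-equivalence [HA] = [A⁻], so Henderson-Hasselbalch gives pH = pKa = -log(3.64e-04) = 3.44.

pH = pKa = 3.44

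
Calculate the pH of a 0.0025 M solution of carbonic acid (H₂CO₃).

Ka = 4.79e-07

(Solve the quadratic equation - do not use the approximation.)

x² + Ka×x - Ka×C = 0. Using quadratic formula: [H⁺] = 3.4366e-05

pH = 4.46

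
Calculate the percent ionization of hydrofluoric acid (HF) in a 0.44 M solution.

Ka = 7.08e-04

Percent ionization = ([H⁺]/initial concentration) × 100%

Using Ka equilibrium: x² + Ka×x - Ka×C = 0. Solving: [H⁺] = 1.7299e-02. Percent = (1.7299e-02/0.44) × 100

Percent ionization = 3.93%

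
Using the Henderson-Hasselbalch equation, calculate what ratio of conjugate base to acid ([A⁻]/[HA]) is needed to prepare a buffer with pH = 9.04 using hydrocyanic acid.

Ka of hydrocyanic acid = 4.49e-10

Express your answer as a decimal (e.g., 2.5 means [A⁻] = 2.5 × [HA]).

pKa = -log(4.49e-10) = 9.3478. pH = pKa + log([A⁻]/[HA]), so log([A⁻]/[HA]) = pH − pKa = 9.04 − 9.3478 = -0.3078. [A⁻]/[HA] = 10^(-0.3078) = 0.492

[A⁻]/[HA] = 0.492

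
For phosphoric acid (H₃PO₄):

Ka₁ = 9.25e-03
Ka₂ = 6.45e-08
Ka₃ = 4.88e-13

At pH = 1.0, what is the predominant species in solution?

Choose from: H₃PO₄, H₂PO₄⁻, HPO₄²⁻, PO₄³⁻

pKa₁ = 2.03, pKa₂ = 7.19, pKa₃ = 12.31. For a polyprotic acid the predominant species crosses at each pKa: below pKa_n the protonated form dominates, above it the deprotonated form does. At pH = 1.0, the predominant species is H₃PO₄.

H₃PO₄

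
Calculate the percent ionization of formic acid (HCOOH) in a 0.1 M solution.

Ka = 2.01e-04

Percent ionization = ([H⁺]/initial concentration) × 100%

Using Ka equilibrium: x² + Ka×x - Ka×C = 0. Solving: [H⁺] = 4.3839e-03. Percent = (4.3839e-03/0.1) × 100

Percent ionization = 4.38%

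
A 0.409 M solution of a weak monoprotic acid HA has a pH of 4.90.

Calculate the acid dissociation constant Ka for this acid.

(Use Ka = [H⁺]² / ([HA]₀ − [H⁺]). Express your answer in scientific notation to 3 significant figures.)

[H⁺] = 10^(−pH) = 10^(−4.90) = 1.259e-05 M. For HA ⇌ H⁺ + A⁻, Ka = [H⁺][A⁻]/[HA] = [H⁺]² / ([HA]₀ − [H⁺]) = (1.259e-05)² / (0.409 − 1.259e-05) = 3.88e-10.

K_a = 3.88e-10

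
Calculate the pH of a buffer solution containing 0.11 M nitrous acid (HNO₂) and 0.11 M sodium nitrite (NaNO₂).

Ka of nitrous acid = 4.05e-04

pKa = -log(4.05e-04) = 3.39. pH = pKa + log([A⁻]/[HA]) = 3.39 + log(0.11/0.11)

pH = 3.39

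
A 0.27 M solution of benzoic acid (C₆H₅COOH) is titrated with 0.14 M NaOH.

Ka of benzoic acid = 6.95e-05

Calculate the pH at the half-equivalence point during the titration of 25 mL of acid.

At half-equivalence [HA] = [A⁻], so Henderson-Hasselbalch gives pH = pKa = -log(6.95e-05) = 4.16.

pH = pKa = 4.16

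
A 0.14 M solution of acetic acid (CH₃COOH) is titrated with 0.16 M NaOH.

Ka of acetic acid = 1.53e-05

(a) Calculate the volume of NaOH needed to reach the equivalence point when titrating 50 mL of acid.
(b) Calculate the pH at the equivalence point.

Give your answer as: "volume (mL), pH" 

moles acid = 0.14 × 50/1000 = 0.007 mol; V_base = moles/0.16 × 1000 = 43.8 mL. At equivalence only the conjugate base is present: [A⁻] = 0.007/0.094 = 7.4667e-02 M. Kb = Kw/Ka = 6.54e-10; [OH⁻] = √(Kb × [A⁻]) = 6.9858e-06; pOH = 5.16; pH = 14 - pOH = 8.84.

V = 43.8 mL, pH = 8.84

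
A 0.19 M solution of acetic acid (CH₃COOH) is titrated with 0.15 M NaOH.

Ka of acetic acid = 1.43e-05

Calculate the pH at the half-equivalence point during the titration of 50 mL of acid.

At half-equivalence [HA] = [A⁻], so Henderson-Hasselbalch gives pH = pKa = -log(1.43e-05) = 4.84.

pH = pKa = 4.84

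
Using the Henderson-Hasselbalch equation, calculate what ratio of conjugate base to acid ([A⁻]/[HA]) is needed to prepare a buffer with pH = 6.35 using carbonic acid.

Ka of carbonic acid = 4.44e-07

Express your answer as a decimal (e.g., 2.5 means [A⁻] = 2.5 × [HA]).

pKa = -log(4.44e-07) = 6.3526. pH = pKa + log([A⁻]/[HA]), so log([A⁻]/[HA]) = pH − pKa = 6.35 − 6.3526 = -0.0026. [A⁻]/[HA] = 10^(-0.0026) = 0.994

[A⁻]/[HA] = 0.994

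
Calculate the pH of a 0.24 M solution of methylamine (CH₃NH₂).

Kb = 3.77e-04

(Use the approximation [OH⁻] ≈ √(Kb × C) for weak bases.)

[OH⁻] = √(Kb × C) = √(3.77e-04 × 0.24) = 9.5121e-03. pOH = 2.02, pH = 14 - pOH

pH = 11.98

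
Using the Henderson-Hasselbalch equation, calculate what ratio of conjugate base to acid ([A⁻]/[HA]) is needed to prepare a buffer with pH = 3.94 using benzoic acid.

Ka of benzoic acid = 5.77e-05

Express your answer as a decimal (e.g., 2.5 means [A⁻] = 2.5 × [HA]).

pKa = -log(5.77e-05) = 4.2388. pH = pKa + log([A⁻]/[HA]), so log([A⁻]/[HA]) = pH − pKa = 3.94 − 4.2388 = -0.2988. [A⁻]/[HA] = 10^(-0.2988) = 0.503

[A⁻]/[HA] = 0.503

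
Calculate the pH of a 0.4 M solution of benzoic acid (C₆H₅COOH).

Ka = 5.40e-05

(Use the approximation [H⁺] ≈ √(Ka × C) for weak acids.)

[H⁺] = √(Ka × C) = √(5.40e-05 × 0.4) = 4.6476e-03. pH = -log(4.6476e-03)

pH = 2.33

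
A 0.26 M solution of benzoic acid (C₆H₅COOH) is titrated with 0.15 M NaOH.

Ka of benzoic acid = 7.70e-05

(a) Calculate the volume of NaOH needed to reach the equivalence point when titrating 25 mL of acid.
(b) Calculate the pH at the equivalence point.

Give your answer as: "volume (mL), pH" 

moles acid = 0.26 × 25/1000 = 0.0065 mol; V_base = moles/0.15 × 1000 = 43.3 mL. At equivalence only the conjugate base is present: [A⁻] = 0.0065/0.068 = 9.5122e-02 M. Kb = Kw/Ka = 1.30e-10; [OH⁻] = √(Kb × [A⁻]) = 3.5148e-06; pOH = 5.45; pH = 14 - pOH = 8.55.

V = 43.3 mL, pH = 8.55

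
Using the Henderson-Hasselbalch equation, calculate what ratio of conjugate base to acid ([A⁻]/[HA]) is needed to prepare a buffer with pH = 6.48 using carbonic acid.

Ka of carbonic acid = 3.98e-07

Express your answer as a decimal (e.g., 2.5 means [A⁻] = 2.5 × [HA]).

pKa = -log(3.98e-07) = 6.4001. pH = pKa + log([A⁻]/[HA]), so log([A⁻]/[HA]) = pH − pKa = 6.48 − 6.4001 = 0.0799. [A⁻]/[HA] = 10^(0.0799) = 1.20

[A⁻]/[HA] = 1.20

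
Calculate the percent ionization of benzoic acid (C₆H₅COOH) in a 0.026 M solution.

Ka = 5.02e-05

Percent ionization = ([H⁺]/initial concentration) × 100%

Using Ka equilibrium: x² + Ka×x - Ka×C = 0. Solving: [H⁺] = 1.1176e-03. Percent = (1.1176e-03/0.026) × 100

Percent ionization = 4.3%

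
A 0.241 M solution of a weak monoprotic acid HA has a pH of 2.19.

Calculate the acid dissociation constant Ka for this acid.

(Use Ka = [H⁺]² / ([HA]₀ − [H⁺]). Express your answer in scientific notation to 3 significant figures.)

[H⁺] = 10^(−pH) = 10^(−2.19) = 6.457e-03 M. For HA ⇌ H⁺ + A⁻, Ka = [H⁺][A⁻]/[HA] = [H⁺]² / ([HA]₀ − [H⁺]) = (6.457e-03)² / (0.241 − 6.457e-03) = 1.78e-04.

K_a = 1.78e-04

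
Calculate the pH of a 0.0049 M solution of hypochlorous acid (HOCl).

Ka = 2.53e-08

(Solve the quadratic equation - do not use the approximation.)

x² + Ka×x - Ka×C = 0. Using quadratic formula: [H⁺] = 1.1122e-05

pH = 4.95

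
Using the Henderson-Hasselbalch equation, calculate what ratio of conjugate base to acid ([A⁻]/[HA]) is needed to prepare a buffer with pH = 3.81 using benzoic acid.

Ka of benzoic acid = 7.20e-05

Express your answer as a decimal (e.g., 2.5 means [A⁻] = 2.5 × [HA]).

pKa = -log(7.20e-05) = 4.1427. pH = pKa + log([A⁻]/[HA]), so log([A⁻]/[HA]) = pH − pKa = 3.81 − 4.1427 = -0.3327. [A⁻]/[HA] = 10^(-0.3327) = 0.465

[A⁻]/[HA] = 0.465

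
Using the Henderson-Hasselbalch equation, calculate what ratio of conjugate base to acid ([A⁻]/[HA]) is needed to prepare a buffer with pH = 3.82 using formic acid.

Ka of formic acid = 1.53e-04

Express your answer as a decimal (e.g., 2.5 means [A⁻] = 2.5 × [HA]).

pKa = -log(1.53e-04) = 3.8153. pH = pKa + log([A⁻]/[HA]), so log([A⁻]/[HA]) = pH − pKa = 3.82 − 3.8153 = 0.0047. [A⁻]/[HA] = 10^(0.0047) = 1.01

[A⁻]/[HA] = 1.01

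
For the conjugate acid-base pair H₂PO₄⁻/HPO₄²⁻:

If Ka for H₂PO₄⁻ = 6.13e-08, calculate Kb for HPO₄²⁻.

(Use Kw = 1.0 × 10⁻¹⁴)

For a conjugate pair Ka × Kb = Kw, so Kb = Kw/Ka = 1.0 × 10⁻¹⁴ / 6.13e-08 = 1.63e-07.

K_b = 1.63e-07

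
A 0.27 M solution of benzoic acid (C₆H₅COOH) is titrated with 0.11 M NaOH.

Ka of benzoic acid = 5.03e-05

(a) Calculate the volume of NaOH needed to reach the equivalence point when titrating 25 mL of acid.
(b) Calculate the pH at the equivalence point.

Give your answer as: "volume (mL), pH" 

moles acid = 0.27 × 25/1000 = 0.00675 mol; V_base = moles/0.11 × 1000 = 61.4 mL. At equivalence only the conjugate base is present: [A⁻] = 0.00675/0.086 = 7.8158e-02 M. Kb = Kw/Ka = 1.99e-10; [OH⁻] = √(Kb × [A⁻]) = 3.9419e-06; pOH = 5.40; pH = 14 - pOH = 8.60.

V = 61.4 mL, pH = 8.60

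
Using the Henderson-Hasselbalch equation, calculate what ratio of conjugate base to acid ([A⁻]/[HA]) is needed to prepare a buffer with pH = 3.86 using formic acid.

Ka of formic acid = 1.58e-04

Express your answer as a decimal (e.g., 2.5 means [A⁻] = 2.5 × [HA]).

pKa = -log(1.58e-04) = 3.8013. pH = pKa + log([A⁻]/[HA]), so log([A⁻]/[HA]) = pH − pKa = 3.86 − 3.8013 = 0.0587. [A⁻]/[HA] = 10^(0.0587) = 1.14

[A⁻]/[HA] = 1.14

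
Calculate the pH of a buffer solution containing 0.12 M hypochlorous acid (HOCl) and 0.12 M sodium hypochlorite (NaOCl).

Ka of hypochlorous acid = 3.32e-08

pKa = -log(3.32e-08) = 7.48. pH = pKa + log([A⁻]/[HA]) = 7.48 + log(0.12/0.12)

pH = 7.48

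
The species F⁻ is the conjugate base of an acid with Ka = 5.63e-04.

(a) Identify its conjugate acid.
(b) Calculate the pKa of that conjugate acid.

(a) The conjugate acid is formed by adding one H⁺ to F⁻, giving HF. (b) pKa = -log(Ka) = -log(5.63e-04) = 3.25.

Conjugate acid: HF; pK_a = 3.25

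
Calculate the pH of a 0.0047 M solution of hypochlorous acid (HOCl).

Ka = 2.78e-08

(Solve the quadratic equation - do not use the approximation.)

x² + Ka×x - Ka×C = 0. Using quadratic formula: [H⁺] = 1.1417e-05

pH = 4.94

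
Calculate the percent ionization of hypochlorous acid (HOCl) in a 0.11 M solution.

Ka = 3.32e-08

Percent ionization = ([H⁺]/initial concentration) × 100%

Using Ka equilibrium: x² + Ka×x - Ka×C = 0. Solving: [H⁺] = 6.0415e-05. Percent = (6.0415e-05/0.11) × 100

Percent ionization = 0.0549%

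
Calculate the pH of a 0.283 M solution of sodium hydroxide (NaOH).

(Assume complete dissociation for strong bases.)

[OH⁻] = 0.283 M for strong base. pOH = -log[OH⁻] = 0.55, pH = 14 - pOH

pH = 13.45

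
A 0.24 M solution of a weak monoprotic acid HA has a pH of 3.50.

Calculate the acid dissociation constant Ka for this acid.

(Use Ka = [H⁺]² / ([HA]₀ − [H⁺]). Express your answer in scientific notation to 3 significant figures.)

[H⁺] = 10^(−pH) = 10^(−3.50) = 3.162e-04 M. For HA ⇌ H⁺ + A⁻, Ka = [H⁺][A⁻]/[HA] = [H⁺]² / ([HA]₀ − [H⁺]) = (3.162e-04)² / (0.24 − 3.162e-04) = 4.17e-07.

K_a = 4.17e-07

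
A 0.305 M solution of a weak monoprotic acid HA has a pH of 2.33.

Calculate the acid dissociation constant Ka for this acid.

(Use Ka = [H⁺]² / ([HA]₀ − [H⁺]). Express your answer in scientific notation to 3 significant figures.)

[H⁺] = 10^(−pH) = 10^(−2.33) = 4.677e-03 M. For HA ⇌ H⁺ + A⁻, Ka = [H⁺][A⁻]/[HA] = [H⁺]² / ([HA]₀ − [H⁺]) = (4.677e-03)² / (0.305 − 4.677e-03) = 7.28e-05.

K_a = 7.28e-05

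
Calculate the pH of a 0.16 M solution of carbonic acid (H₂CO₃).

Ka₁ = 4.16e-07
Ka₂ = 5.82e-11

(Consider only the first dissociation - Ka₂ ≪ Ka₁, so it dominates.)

First dissociation dominates. From Ka₁ = [H⁺][HA⁻]/[H₂A], x² + Ka₁·x − Ka₁·C = 0 with C = 0.16 M and Ka₁ = 4.16e-07. Solving: [H⁺] = (−Ka₁ + √(Ka₁² + 4·Ka₁·C)) / 2 = 2.5778e-04 M. pH = -log(2.5778e-04) = 3.59.

pH = 3.59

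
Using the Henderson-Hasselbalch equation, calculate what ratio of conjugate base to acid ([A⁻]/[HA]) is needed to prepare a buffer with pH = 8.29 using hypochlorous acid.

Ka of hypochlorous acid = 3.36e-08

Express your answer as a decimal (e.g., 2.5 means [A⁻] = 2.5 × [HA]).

pKa = -log(3.36e-08) = 7.4737. pH = pKa + log([A⁻]/[HA]), so log([A⁻]/[HA]) = pH − pKa = 8.29 − 7.4737 = 0.8163. [A⁻]/[HA] = 10^(0.8163) = 6.55

[A⁻]/[HA] = 6.55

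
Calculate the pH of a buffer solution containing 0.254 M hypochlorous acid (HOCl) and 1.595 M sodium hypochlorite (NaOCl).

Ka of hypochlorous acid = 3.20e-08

pKa = -log(3.20e-08) = 7.49. pH = pKa + log([A⁻]/[HA]) = 7.49 + log(1.595/0.254)

pH = 8.29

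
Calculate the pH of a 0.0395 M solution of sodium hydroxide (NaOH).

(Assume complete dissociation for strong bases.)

[OH⁻] = 0.0395 M for strong base. pOH = -log[OH⁻] = 1.40, pH = 14 - pOH

pH = 12.60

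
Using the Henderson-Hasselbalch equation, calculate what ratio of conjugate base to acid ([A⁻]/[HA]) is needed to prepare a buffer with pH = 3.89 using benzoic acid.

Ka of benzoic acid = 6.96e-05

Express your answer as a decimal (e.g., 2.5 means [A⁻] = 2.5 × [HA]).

pKa = -log(6.96e-05) = 4.1574. pH = pKa + log([A⁻]/[HA]), so log([A⁻]/[HA]) = pH − pKa = 3.89 − 4.1574 = -0.2674. [A⁻]/[HA] = 10^(-0.2674) = 0.540

[A⁻]/[HA] = 0.540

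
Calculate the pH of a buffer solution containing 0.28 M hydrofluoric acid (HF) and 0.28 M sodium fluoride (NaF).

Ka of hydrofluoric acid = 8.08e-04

pKa = -log(8.08e-04) = 3.09. pH = pKa + log([A⁻]/[HA]) = 3.09 + log(0.28/0.28)

pH = 3.09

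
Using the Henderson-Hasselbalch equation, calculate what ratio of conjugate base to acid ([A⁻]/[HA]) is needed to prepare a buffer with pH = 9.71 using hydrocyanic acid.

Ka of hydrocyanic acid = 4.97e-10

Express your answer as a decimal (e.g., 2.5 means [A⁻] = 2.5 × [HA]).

pKa = -log(4.97e-10) = 9.3036. pH = pKa + log([A⁻]/[HA]), so log([A⁻]/[HA]) = pH − pKa = 9.71 − 9.3036 = 0.4064. [A⁻]/[HA] = 10^(0.4064) = 2.55

[A⁻]/[HA] = 2.55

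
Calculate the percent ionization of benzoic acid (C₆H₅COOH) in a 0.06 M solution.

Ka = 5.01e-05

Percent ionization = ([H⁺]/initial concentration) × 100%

Using Ka equilibrium: x² + Ka×x - Ka×C = 0. Solving: [H⁺] = 1.7089e-03. Percent = (1.7089e-03/0.06) × 100

Percent ionization = 2.85%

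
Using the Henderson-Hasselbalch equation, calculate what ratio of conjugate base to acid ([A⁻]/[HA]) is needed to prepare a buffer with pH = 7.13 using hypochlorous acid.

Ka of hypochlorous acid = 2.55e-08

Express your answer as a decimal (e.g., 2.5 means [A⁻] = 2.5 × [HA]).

pKa = -log(2.55e-08) = 7.5935. pH = pKa + log([A⁻]/[HA]), so log([A⁻]/[HA]) = pH − pKa = 7.13 − 7.5935 = -0.4635. [A⁻]/[HA] = 10^(-0.4635) = 0.344

[A⁻]/[HA] = 0.344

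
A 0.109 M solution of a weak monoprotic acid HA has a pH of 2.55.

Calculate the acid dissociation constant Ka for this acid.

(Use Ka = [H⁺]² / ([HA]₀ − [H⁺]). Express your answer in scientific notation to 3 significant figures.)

[H⁺] = 10^(−pH) = 10^(−2.55) = 2.818e-03 M. For HA ⇌ H⁺ + A⁻, Ka = [H⁺][A⁻]/[HA] = [H⁺]² / ([HA]₀ − [H⁺]) = (2.818e-03)² / (0.109 − 2.818e-03) = 7.48e-05.

K_a = 7.48e-05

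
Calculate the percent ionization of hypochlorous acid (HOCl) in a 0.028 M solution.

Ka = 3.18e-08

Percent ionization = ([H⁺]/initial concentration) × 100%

Using Ka equilibrium: x² + Ka×x - Ka×C = 0. Solving: [H⁺] = 2.9824e-05. Percent = (2.9824e-05/0.028) × 100

Percent ionization = 0.107%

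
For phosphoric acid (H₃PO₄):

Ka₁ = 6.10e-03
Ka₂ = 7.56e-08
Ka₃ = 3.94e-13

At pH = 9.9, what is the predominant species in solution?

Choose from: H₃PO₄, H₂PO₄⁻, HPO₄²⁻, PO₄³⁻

pKa₁ = 2.21, pKa₂ = 7.12, pKa₃ = 12.40. For a polyprotic acid the predominant species crosses at each pKa: below pKa_n the protonated form dominates, above it the deprotonated form does. At pH = 9.9, the predominant species is HPO₄²⁻.

HPO₄²⁻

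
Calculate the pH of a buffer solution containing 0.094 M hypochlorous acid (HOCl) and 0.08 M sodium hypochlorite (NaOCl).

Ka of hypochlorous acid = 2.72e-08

pKa = -log(2.72e-08) = 7.57. pH = pKa + log([A⁻]/[HA]) = 7.57 + log(0.08/0.094)

pH = 7.50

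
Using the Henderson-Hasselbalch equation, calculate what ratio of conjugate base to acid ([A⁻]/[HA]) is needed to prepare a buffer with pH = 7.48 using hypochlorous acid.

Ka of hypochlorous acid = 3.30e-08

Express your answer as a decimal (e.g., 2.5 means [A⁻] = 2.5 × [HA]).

pKa = -log(3.30e-08) = 7.4815. pH = pKa + log([A⁻]/[HA]), so log([A⁻]/[HA]) = pH − pKa = 7.48 − 7.4815 = -0.0015. [A⁻]/[HA] = 10^(-0.0015) = 0.997

[A⁻]/[HA] = 0.997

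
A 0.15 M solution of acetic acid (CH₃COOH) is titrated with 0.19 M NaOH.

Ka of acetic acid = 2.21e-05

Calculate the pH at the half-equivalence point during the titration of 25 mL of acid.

At half-equivalence [HA] = [A⁻], so Henderson-Hasselbalch gives pH = pKa = -log(2.21e-05) = 4.66.

pH = pKa = 4.66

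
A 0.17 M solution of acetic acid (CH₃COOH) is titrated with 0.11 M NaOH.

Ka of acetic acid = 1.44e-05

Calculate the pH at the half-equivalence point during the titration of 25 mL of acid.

At half-equivalence [HA] = [A⁻], so Henderson-Hasselbalch gives pH = pKa = -log(1.44e-05) = 4.84.

pH = pKa = 4.84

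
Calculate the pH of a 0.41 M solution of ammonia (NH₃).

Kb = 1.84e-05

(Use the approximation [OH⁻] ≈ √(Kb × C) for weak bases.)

[OH⁻] = √(Kb × C) = √(1.84e-05 × 0.41) = 2.7466e-03. pOH = 2.56, pH = 14 - pOH

pH = 11.44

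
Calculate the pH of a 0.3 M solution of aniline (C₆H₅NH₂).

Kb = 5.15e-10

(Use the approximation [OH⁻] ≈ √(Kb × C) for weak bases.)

[OH⁻] = √(Kb × C) = √(5.15e-10 × 0.3) = 1.2430e-05. pOH = 4.91, pH = 14 - pOH

pH = 9.09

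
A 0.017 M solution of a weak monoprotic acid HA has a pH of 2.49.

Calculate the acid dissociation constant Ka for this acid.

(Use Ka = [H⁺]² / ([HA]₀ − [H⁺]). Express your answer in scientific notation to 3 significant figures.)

[H⁺] = 10^(−pH) = 10^(−2.49) = 3.236e-03 M. For HA ⇌ H⁺ + A⁻, Ka = [H⁺][A⁻]/[HA] = [H⁺]² / ([HA]₀ − [H⁺]) = (3.236e-03)² / (0.017 − 3.236e-03) = 7.61e-04.

K_a = 7.61e-04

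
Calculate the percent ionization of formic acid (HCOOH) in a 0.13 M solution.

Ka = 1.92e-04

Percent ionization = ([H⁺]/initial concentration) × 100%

Using Ka equilibrium: x² + Ka×x - Ka×C = 0. Solving: [H⁺] = 4.9009e-03. Percent = (4.9009e-03/0.13) × 100

Percent ionization = 3.77%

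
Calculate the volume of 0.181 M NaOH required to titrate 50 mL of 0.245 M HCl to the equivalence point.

At equivalence: moles acid = moles base. moles HCl = 0.245 × 50/1000 = 0.01225 mol. V_base = moles / 0.181 × 1000 = 67.7 mL.

V_{base} = 67.7 mL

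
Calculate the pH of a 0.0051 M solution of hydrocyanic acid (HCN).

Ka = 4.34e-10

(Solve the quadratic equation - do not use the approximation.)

x² + Ka×x - Ka×C = 0. Using quadratic formula: [H⁺] = 1.4875e-06

pH = 5.83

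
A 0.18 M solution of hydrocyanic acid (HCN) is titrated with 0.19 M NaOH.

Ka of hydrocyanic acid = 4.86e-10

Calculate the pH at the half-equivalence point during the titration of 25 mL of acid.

At half-equivalence [HA] = [A⁻], so Henderson-Hasselbalch gives pH = pKa = -log(4.86e-10) = 9.31.

pH = pKa = 9.31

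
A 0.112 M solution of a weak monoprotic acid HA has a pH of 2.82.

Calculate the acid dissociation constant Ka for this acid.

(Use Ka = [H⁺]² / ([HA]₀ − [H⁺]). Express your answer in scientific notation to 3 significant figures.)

[H⁺] = 10^(−pH) = 10^(−2.82) = 1.514e-03 M. For HA ⇌ H⁺ + A⁻, Ka = [H⁺][A⁻]/[HA] = [H⁺]² / ([HA]₀ − [H⁺]) = (1.514e-03)² / (0.112 − 1.514e-03) = 2.07e-05.

K_a = 2.07e-05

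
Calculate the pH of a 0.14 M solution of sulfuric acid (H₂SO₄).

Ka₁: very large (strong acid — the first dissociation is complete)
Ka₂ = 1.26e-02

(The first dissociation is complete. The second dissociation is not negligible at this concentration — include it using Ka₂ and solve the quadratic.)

First dissociation is complete: [H⁺]₀ = [HSO₄⁻]₀ = C = 0.14 M. Second dissociation HSO₄⁻ ⇌ H⁺ + SO₄²⁻: let x = [SO₄²⁻]. Ka₂ = (C + x)·x / (C − x) = 1.26e-02 → x² + (C + Ka₂)·x − Ka₂·C = 0 → x² + 0.15260·x − 1.764e-03 = 0. x = (−0.15260 + √(0.15260² + 4 × 1.764e-03)) / 2 = 1.0796e-02 M. [H⁺] = C + x = 0.14 + 1.0796e-02 = 1.5080e-01 M. pH = -log(1.5080e-01) = 0.82.

pH = 0.82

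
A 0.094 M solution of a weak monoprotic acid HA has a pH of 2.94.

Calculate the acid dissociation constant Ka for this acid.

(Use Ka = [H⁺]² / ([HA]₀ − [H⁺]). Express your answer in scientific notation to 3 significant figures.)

[H⁺] = 10^(−pH) = 10^(−2.94) = 1.148e-03 M. For HA ⇌ H⁺ + A⁻, Ka = [H⁺][A⁻]/[HA] = [H⁺]² / ([HA]₀ − [H⁺]) = (1.148e-03)² / (0.094 − 1.148e-03) = 1.42e-05.

K_a = 1.42e-05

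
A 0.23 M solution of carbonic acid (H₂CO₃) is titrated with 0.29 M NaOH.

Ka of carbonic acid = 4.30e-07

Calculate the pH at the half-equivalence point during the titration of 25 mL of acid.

At half-equivalence [HA] = [A⁻], so Henderson-Hasselbalch gives pH = pKa = -log(4.30e-07) = 6.37.

pH = pKa = 6.37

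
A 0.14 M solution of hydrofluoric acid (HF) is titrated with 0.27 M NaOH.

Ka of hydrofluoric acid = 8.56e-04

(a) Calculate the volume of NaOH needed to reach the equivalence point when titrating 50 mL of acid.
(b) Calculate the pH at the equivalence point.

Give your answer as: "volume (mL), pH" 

moles acid = 0.14 × 50/1000 = 0.007 mol; V_base = moles/0.27 × 1000 = 25.9 mL. At equivalence only the conjugate base is present: [A⁻] = 0.007/0.076 = 9.2195e-02 M. Kb = Kw/Ka = 1.17e-11; [OH⁻] = √(Kb × [A⁻]) = 1.0378e-06; pOH = 5.98; pH = 14 - pOH = 8.02.

V = 25.9 mL, pH = 8.02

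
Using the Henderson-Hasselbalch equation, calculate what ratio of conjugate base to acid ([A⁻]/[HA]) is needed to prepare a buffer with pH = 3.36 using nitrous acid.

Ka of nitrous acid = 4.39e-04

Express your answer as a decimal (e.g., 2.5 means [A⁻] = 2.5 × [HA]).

pKa = -log(4.39e-04) = 3.3575. pH = pKa + log([A⁻]/[HA]), so log([A⁻]/[HA]) = pH − pKa = 3.36 − 3.3575 = 0.0025. [A⁻]/[HA] = 10^(0.0025) = 1.01

[A⁻]/[HA] = 1.01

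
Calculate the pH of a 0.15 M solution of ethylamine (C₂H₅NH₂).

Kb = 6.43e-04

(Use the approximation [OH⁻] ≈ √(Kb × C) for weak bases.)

[OH⁻] = √(Kb × C) = √(6.43e-04 × 0.15) = 9.8209e-03. pOH = 2.01, pH = 14 - pOH

pH = 11.99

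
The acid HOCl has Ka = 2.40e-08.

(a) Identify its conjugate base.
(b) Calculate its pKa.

(a) The conjugate base is formed by removing one H⁺ from HOCl, giving OCl⁻. (b) pKa = -log(Ka) = -log(2.40e-08) = 7.62.

Conjugate base: OCl⁻; pK_a = 7.62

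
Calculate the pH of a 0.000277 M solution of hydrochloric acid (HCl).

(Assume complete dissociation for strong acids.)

[H⁺] = 0.000277 M for strong acid. pH = -log[H⁺] = -log(0.000277)

pH = 3.56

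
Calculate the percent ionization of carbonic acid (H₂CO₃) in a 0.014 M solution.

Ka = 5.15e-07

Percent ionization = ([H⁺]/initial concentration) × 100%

Using Ka equilibrium: x² + Ka×x - Ka×C = 0. Solving: [H⁺] = 8.4655e-05. Percent = (8.4655e-05/0.014) × 100

Percent ionization = 0.605%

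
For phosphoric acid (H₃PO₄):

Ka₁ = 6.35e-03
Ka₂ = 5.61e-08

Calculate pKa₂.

pKa₂ = -log(Ka₂) = -log(5.61e-08) = 7.25.

pK_{a2} = 7.25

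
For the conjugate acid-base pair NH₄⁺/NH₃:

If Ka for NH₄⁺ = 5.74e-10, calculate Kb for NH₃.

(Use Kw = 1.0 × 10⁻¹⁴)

For a conjugate pair Ka × Kb = Kw, so Kb = Kw/Ka = 1.0 × 10⁻¹⁴ / 5.74e-10 = 1.74e-05.

K_b = 1.74e-05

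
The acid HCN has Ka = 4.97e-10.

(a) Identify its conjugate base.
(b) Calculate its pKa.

(a) The conjugate base is formed by removing one H⁺ from HCN, giving CN⁻. (b) pKa = -log(Ka) = -log(4.97e-10) = 9.30.

Conjugate base: CN⁻; pK_a = 9.30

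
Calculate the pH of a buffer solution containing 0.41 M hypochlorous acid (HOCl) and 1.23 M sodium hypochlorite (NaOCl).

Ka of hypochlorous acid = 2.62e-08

pKa = -log(2.62e-08) = 7.58. pH = pKa + log([A⁻]/[HA]) = 7.58 + log(1.23/0.41)

pH = 8.06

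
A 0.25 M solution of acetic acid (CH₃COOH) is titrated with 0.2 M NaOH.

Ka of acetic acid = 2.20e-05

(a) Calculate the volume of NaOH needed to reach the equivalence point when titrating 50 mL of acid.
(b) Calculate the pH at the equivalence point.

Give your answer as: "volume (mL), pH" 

moles acid = 0.25 × 50/1000 = 0.0125 mol; V_base = moles/0.2 × 1000 = 62.5 mL. At equivalence only the conjugate base is present: [A⁻] = 0.0125/0.113 = 1.1111e-01 M. Kb = Kw/Ka = 4.55e-10; [OH⁻] = √(Kb × [A⁻]) = 7.1067e-06; pOH = 5.15; pH = 14 - pOH = 8.85.

V = 62.5 mL, pH = 8.85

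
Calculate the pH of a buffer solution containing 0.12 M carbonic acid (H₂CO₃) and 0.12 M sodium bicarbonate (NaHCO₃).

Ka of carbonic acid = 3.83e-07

pKa = -log(3.83e-07) = 6.42. pH = pKa + log([A⁻]/[HA]) = 6.42 + log(0.12/0.12)

pH = 6.42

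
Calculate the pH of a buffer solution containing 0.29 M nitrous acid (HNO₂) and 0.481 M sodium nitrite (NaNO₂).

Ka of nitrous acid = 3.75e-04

pKa = -log(3.75e-04) = 3.43. pH = pKa + log([A⁻]/[HA]) = 3.43 + log(0.481/0.29)

pH = 3.65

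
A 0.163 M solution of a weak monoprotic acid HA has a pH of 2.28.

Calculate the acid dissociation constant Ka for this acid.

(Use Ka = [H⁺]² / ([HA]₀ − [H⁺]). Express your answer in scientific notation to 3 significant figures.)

[H⁺] = 10^(−pH) = 10^(−2.28) = 5.248e-03 M. For HA ⇌ H⁺ + A⁻, Ka = [H⁺][A⁻]/[HA] = [H⁺]² / ([HA]₀ − [H⁺]) = (5.248e-03)² / (0.163 − 5.248e-03) = 1.75e-04.

K_a = 1.75e-04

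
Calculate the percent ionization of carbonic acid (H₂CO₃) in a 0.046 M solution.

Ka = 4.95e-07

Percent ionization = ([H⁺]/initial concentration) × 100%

Using Ka equilibrium: x² + Ka×x - Ka×C = 0. Solving: [H⁺] = 1.5065e-04. Percent = (1.5065e-04/0.046) × 100

Percent ionization = 0.328%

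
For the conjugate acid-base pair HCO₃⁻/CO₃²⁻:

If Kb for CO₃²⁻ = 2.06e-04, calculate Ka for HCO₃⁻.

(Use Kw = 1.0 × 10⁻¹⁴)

For a conjugate pair Ka × Kb = Kw, so Ka = Kw/Kb = 1.0 × 10⁻¹⁴ / 2.06e-04 = 4.85e-11.

K_a = 4.85e-11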